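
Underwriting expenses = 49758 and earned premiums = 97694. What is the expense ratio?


Expense ratio = expenses / premiums
= 49758 / 97694
= 0.5093


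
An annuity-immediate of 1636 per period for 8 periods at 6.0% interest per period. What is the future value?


FV = PMT * ((1+i)^n - 1) / i
= 1636 * ((1.06)^8 - 1) / 0.06
= 1636 * (1.593848 - 1) / 0.06
= 16192.2575


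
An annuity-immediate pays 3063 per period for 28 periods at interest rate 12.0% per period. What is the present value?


PV = PMT * (1 - (1+i)^(-n)) / i
= 3063 * (1 - (1+0.12)^(-28)) / 0.12
= 3063 * (1 - 0.041869) / 0.12
= 3063 * 7.984423
= 24456.2869


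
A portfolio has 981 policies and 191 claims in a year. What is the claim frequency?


frequency = claims / policies
= 191 / 981
= 0.1947


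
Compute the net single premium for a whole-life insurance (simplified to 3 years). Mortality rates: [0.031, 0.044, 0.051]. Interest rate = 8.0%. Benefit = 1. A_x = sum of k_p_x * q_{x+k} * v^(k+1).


v = 0.925926
Year 0: k_p_x=1.0, q=0.031, term=0.028704
Year 1: k_p_x=0.969, q=0.044, term=0.036553
Year 2: k_p_x=0.926364, q=0.051, term=0.037504
A_x = 0.1028


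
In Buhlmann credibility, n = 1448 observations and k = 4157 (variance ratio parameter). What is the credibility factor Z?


Z = n / (n + k)
= 1448 / (1448 + 4157)
= 1448 / 5605
= 0.2583


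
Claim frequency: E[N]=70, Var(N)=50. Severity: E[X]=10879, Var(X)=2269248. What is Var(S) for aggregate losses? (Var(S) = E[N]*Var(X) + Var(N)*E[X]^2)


Var(S) = E[N]*Var(X) + Var(N)*E[X]^2
= 70*2269248 + 50*10879^2
= 158847360 + 5917632050
= 6.0765e+09


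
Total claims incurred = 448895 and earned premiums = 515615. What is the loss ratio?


Loss ratio = claims / premiums
= 448895 / 515615
= 0.8706


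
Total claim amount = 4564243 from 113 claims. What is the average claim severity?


severity = total / number
= 4564243 / 113
= 40391.531


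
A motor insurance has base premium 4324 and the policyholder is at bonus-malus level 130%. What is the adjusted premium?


adjusted = base * BM_level / 100
= 4324 * 130 / 100
= 4324 * 1.3
= 5621.2


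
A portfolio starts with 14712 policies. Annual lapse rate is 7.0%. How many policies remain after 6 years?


remaining = initial * (1 - lapse)^years
= 14712 * (1 - 0.07)^6
= 14712 * 0.64699
= 9518.5196


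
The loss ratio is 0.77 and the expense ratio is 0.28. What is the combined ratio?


Combined ratio = loss ratio + expense ratio
= 0.77 + 0.28
= 1.05


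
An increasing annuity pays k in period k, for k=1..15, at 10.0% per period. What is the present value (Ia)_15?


(Ia)_n = sum_{k=1}^{n} k * v^k, v = 1/(1+i)
v = 0.909091
Sum computed term by term:
(Ia)_15 = 47.7581


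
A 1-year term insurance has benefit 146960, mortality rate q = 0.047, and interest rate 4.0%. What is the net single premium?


NSP = benefit * q * v
v = 1/(1+i) = 0.961538
NSP = 146960 * 0.047 * 0.961538
= 6641.4615


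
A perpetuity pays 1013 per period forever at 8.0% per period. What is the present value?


PV = PMT / i
= 1013 / 0.08
= 12662.5


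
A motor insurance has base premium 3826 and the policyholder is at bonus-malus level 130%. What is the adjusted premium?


adjusted = base * BM_level / 100
= 3826 * 130 / 100
= 3826 * 1.3
= 4973.8


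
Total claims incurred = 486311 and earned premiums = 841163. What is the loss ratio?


Loss ratio = claims / premiums
= 486311 / 841163
= 0.5781


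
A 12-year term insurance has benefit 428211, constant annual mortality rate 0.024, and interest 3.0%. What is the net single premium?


NSP = benefit * sum_{k=0}^{n-1} k_p_x * q * v^(k+1)
With constant q=0.024, v=0.970874
Sum = 0.211545
NSP = 428211 * 0.211545
= 90585.8627


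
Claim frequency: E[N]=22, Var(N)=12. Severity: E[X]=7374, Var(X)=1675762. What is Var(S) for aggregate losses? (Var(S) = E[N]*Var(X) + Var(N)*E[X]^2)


Var(S) = E[N]*Var(X) + Var(N)*E[X]^2
= 22*1675762 + 12*7374^2
= 36866764 + 652510512
= 6.8938e+08


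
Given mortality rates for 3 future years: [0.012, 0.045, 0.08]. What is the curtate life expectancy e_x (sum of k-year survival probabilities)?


e_x = sum_{k=1}^{n} k_p_x
k_p_x values:
  1_p_x = 0.988
  2_p_x = 0.94354
  3_p_x = 0.868057
e_x = 2.7996


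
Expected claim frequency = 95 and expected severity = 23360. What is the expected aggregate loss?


E[S] = E[N] * E[X]
= 95 * 23360
= 2.2192e+06


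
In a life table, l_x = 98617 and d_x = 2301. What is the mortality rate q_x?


q_x = d_x / l_x
= 2301 / 98617
= 0.0233


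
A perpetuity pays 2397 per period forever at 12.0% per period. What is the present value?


PV = PMT / i
= 2397 / 0.12
= 19975.0


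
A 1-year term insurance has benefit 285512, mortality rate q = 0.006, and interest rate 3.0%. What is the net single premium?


NSP = benefit * q * v
v = 1/(1+i) = 0.970874
NSP = 285512 * 0.006 * 0.970874
= 1663.1767


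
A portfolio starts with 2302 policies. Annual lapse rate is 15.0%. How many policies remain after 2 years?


remaining = initial * (1 - lapse)^years
= 2302 * (1 - 0.15)^2
= 2302 * 0.7225
= 1663.195


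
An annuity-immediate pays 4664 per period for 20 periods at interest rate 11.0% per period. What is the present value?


PV = PMT * (1 - (1+i)^(-n)) / i
= 4664 * (1 - (1+0.11)^(-20)) / 0.11
= 4664 * (1 - 0.124034) / 0.11
= 4664 * 7.963328
= 37140.9623


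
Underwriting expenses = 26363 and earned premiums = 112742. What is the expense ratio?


Expense ratio = expenses / premiums
= 26363 / 112742
= 0.2338


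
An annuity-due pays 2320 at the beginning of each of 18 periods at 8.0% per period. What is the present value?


PV_due = PMT * (1-(1+i)^(-n))/i * (1+i)
PV_immediate = 21742.7782
PV_due = 21742.7782 * 1.08
= 23482.2004


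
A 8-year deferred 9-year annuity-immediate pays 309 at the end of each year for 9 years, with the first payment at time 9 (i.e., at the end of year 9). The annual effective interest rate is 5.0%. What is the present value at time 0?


PV at time 8 of the 9-year annuity-immediate:
a_n = 309 * (1-(1+0.05)^(-9))/0.05 = 2196.3169
Discount back 8 years to time 0:
PV = 2196.3169 * (1+0.05)^(-8)
= 2196.3169 * 0.676839
= 1486.5537


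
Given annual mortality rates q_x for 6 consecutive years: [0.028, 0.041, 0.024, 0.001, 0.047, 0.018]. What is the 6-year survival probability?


p_k = 1 - q_k for each year
Survival = product of (1 - q_k)
= 0.972 * 0.959 * 0.976 * 0.999 * 0.953 * 0.982
= 0.8506


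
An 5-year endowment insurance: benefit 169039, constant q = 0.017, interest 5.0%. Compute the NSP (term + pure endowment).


Term component = 12045.6806
Pure endowment = 5_p_x * v^5 * benefit = 0.917841 * 0.783526 * 169039 = 121564.8472
NSP = 133610.5278


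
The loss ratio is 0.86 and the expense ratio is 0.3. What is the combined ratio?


Combined ratio = loss ratio + expense ratio
= 0.86 + 0.3
= 1.16


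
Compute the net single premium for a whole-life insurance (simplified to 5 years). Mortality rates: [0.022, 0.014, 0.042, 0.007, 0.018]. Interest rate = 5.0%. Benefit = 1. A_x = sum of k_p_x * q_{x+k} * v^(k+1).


v = 0.952381
Year 0: k_p_x=1.0, q=0.022, term=0.020952
Year 1: k_p_x=0.978, q=0.014, term=0.012419
Year 2: k_p_x=0.964308, q=0.042, term=0.034986
Year 3: k_p_x=0.923807, q=0.007, term=0.00532
Year 4: k_p_x=0.91734, q=0.018, term=0.012938
A_x = 0.0866


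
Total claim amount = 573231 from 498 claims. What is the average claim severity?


severity = total / number
= 573231 / 498
= 1151.0663


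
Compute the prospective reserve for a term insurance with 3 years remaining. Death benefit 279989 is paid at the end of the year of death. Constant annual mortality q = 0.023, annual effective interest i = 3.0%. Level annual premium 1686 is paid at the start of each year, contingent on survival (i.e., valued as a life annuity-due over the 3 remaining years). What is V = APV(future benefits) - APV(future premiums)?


v = 1/(1+i) = 0.970874
APV(future benefits) per unit = sum_{k=0}^{2} k_p_x * q * v^(k+1) = 0.063602
APV(future benefits) = 279989 * 0.063602 = 17807.9563
Life annuity-due factor ä_{x:3} = sum_{k=0}^{2} k_p_x * v^k = 2.848279
APV(future premiums) = 1686 * 2.848279 = 4802.1981
V = 17807.9563 - 4802.1981
= 13005.7582


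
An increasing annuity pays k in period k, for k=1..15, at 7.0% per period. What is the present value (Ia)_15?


(Ia)_n = sum_{k=1}^{n} k * v^k, v = 1/(1+i)
v = 0.934579
Sum computed term by term:
(Ia)_15 = 61.554


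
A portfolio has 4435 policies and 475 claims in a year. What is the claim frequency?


frequency = claims / policies
= 475 / 4435
= 0.1071


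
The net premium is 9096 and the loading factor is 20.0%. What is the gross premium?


Gross = net * (1 + loading)
= 9096 * (1 + 0.2)
= 9096 * 1.2
= 10915.2


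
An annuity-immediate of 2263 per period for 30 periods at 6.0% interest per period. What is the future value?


FV = PMT * ((1+i)^n - 1) / i
= 2263 * ((1.06)^30 - 1) / 0.06
= 2263 * (5.743491 - 1) / 0.06
= 178908.6754


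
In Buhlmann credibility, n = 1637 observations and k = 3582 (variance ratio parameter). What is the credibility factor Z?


Z = n / (n + k)
= 1637 / (1637 + 3582)
= 1637 / 5219
= 0.3137


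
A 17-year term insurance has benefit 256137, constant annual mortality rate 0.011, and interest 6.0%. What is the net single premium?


NSP = benefit * sum_{k=0}^{n-1} k_p_x * q * v^(k+1)
With constant q=0.011, v=0.943396
Sum = 0.107257
NSP = 256137 * 0.107257
= 27472.4032


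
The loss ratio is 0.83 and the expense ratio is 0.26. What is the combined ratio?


Combined ratio = loss ratio + expense ratio
= 0.83 + 0.26
= 1.09


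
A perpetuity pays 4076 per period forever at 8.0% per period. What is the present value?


PV = PMT / i
= 4076 / 0.08
= 50950.0


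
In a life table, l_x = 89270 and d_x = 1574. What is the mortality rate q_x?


q_x = d_x / l_x
= 1574 / 89270
= 0.0176


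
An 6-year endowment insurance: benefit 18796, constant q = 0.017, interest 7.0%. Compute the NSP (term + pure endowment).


Term component = 1464.708
Pure endowment = 6_p_x * v^6 * benefit = 0.902238 * 0.666342 * 18796 = 11300.1414
NSP = 12764.8494


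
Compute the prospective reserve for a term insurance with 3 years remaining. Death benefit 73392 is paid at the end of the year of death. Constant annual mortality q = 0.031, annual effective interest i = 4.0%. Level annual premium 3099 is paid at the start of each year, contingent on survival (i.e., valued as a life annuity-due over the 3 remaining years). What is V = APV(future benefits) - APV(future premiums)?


v = 1/(1+i) = 0.961538
APV(future benefits) per unit = sum_{k=0}^{2} k_p_x * q * v^(k+1) = 0.083457
APV(future benefits) = 73392 * 0.083457 = 6125.0876
Life annuity-due factor ä_{x:3} = sum_{k=0}^{2} k_p_x * v^k = 2.799853
APV(future premiums) = 3099 * 2.799853 = 8676.7444
V = 6125.0876 - 8676.7444
= -2551.6568


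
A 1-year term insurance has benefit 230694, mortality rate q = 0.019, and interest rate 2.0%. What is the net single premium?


NSP = benefit * q * v
v = 1/(1+i) = 0.980392
NSP = 230694 * 0.019 * 0.980392
= 4297.2412


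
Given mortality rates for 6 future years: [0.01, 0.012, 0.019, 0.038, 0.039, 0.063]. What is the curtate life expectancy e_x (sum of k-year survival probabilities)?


e_x = sum_{k=1}^{n} k_p_x
k_p_x values:
  1_p_x = 0.99
  2_p_x = 0.97812
  3_p_x = 0.959536
  4_p_x = 0.923073
  5_p_x = 0.887074
  6_p_x = 0.831188
e_x = 5.569


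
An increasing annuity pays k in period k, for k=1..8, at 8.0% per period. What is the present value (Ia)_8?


(Ia)_n = sum_{k=1}^{n} k * v^k, v = 1/(1+i)
v = 0.925926
Sum computed term by term:
(Ia)_8 = 23.5527


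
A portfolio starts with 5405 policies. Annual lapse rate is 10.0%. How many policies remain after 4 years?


remaining = initial * (1 - lapse)^years
= 5405 * (1 - 0.1)^4
= 5405 * 0.6561
= 3546.2205


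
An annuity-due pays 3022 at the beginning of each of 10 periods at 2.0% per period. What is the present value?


PV_due = PMT * (1-(1+i)^(-n))/i * (1+i)
PV_immediate = 27145.3719
PV_due = 27145.3719 * 1.02
= 27688.2793


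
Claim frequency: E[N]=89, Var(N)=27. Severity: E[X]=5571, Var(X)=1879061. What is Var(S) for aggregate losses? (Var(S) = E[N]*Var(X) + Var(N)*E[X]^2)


Var(S) = E[N]*Var(X) + Var(N)*E[X]^2
= 89*1879061 + 27*5571^2
= 167236429 + 837973107
= 1.0052e+09


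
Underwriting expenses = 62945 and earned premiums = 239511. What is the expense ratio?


Expense ratio = expenses / premiums
= 62945 / 239511
= 0.2628


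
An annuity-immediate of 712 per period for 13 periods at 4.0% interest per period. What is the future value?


FV = PMT * ((1+i)^n - 1) / i
= 712 * ((1.04)^13 - 1) / 0.04
= 712 * (1.665074 - 1) / 0.04
= 11838.3084


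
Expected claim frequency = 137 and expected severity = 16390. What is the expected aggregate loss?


E[S] = E[N] * E[X]
= 137 * 16390
= 2.2454e+06


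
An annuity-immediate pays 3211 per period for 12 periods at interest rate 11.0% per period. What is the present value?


PV = PMT * (1 - (1+i)^(-n)) / i
= 3211 * (1 - (1+0.11)^(-12)) / 0.11
= 3211 * (1 - 0.285841) / 0.11
= 3211 * 6.492356
= 20846.9556


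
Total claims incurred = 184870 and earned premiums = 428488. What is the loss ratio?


Loss ratio = claims / premiums
= 184870 / 428488
= 0.4314


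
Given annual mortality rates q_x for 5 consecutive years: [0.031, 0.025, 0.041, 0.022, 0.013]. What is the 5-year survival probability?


p_k = 1 - q_k for each year
Survival = product of (1 - q_k)
= 0.969 * 0.975 * 0.959 * 0.978 * 0.987
= 0.8746


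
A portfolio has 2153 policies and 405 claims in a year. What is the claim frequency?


frequency = claims / policies
= 405 / 2153
= 0.1881


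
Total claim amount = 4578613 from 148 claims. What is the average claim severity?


severity = total / number
= 4578613 / 148
= 30936.5743


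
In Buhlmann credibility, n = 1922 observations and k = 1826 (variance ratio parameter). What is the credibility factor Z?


Z = n / (n + k)
= 1922 / (1922 + 1826)
= 1922 / 3748
= 0.5128


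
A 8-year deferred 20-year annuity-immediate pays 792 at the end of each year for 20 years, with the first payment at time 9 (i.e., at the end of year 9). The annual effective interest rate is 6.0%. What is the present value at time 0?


PV at time 8 of the 20-year annuity-immediate:
a_n = 792 * (1-(1+0.06)^(-20))/0.06 = 9084.1776
Discount back 8 years to time 0:
PV = 9084.1776 * (1+0.06)^(-8)
= 9084.1776 * 0.627412
= 5699.5254


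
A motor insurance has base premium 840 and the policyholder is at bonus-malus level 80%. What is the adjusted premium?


adjusted = base * BM_level / 100
= 840 * 80 / 100
= 840 * 0.8
= 672.0


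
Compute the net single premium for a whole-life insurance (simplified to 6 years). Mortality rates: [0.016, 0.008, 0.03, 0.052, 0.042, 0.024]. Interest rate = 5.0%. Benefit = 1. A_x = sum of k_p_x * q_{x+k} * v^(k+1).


v = 0.952381
Year 0: k_p_x=1.0, q=0.016, term=0.015238
Year 1: k_p_x=0.984, q=0.008, term=0.00714
Year 2: k_p_x=0.976128, q=0.03, term=0.025296
Year 3: k_p_x=0.946844, q=0.052, term=0.040506
Year 4: k_p_x=0.897608, q=0.042, term=0.029539
Year 5: k_p_x=0.859909, q=0.024, term=0.0154
A_x = 0.1331


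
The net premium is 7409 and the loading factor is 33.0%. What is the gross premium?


Gross = net * (1 + loading)
= 7409 * (1 + 0.33)
= 7409 * 1.33
= 9853.97


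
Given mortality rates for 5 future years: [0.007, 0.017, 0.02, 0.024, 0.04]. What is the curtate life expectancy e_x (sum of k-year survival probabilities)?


e_x = sum_{k=1}^{n} k_p_x
k_p_x values:
  1_p_x = 0.993
  2_p_x = 0.976119
  3_p_x = 0.956597
  4_p_x = 0.933638
  5_p_x = 0.896293
e_x = 4.7556


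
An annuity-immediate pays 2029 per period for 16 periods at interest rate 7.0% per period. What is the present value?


PV = PMT * (1 - (1+i)^(-n)) / i
= 2029 * (1 - (1+0.07)^(-16)) / 0.07
= 2029 * (1 - 0.338735) / 0.07
= 2029 * 9.446649
= 19167.25


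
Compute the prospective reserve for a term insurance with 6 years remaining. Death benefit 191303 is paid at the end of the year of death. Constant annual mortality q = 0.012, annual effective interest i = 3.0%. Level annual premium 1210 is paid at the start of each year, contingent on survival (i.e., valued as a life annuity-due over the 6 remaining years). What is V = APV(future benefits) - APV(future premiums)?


v = 1/(1+i) = 0.970874
APV(future benefits) per unit = sum_{k=0}^{5} k_p_x * q * v^(k+1) = 0.063153
APV(future benefits) = 191303 * 0.063153 = 12081.2943
Life annuity-due factor ä_{x:6} = sum_{k=0}^{5} k_p_x * v^k = 5.420604
APV(future premiums) = 1210 * 5.420604 = 6558.9305
V = 12081.2943 - 6558.9305
= 5522.3638


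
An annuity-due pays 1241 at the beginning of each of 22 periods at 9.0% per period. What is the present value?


PV_due = PMT * (1-(1+i)^(-n))/i * (1+i)
PV_immediate = 11718.05
PV_due = 11718.05 * 1.09
= 12772.6745


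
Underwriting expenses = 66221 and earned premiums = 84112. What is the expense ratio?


Expense ratio = expenses / premiums
= 66221 / 84112
= 0.7873


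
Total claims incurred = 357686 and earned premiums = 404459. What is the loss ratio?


Loss ratio = claims / premiums
= 357686 / 404459
= 0.8844


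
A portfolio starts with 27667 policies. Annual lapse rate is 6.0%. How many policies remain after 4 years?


remaining = initial * (1 - lapse)^years
= 27667 * (1 - 0.06)^4
= 27667 * 0.780749
= 21600.9815


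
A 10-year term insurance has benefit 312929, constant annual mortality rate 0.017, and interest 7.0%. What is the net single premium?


NSP = benefit * sum_{k=0}^{n-1} k_p_x * q * v^(k+1)
With constant q=0.017, v=0.934579
Sum = 0.111721
NSP = 312929 * 0.111721
= 34960.8217


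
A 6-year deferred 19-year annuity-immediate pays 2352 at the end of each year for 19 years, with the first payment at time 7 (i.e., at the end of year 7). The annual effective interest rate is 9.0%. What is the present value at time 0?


PV at time 6 of the 19-year annuity-immediate:
a_n = 2352 * (1-(1+0.09)^(-19))/0.09 = 21050.67
Discount back 6 years to time 0:
PV = 21050.67 * (1+0.09)^(-6)
= 21050.67 * 0.596267
= 12551.8267


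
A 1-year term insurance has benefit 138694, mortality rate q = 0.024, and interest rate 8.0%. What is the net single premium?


NSP = benefit * q * v
v = 1/(1+i) = 0.925926
NSP = 138694 * 0.024 * 0.925926
= 3082.0889


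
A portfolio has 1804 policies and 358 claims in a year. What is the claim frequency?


frequency = claims / policies
= 358 / 1804
= 0.1984


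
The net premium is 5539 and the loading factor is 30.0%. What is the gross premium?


Gross = net * (1 + loading)
= 5539 * (1 + 0.3)
= 5539 * 1.3
= 7200.7


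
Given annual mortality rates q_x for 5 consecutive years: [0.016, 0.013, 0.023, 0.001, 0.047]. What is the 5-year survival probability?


p_k = 1 - q_k for each year
Survival = product of (1 - q_k)
= 0.984 * 0.987 * 0.977 * 0.999 * 0.953
= 0.9034


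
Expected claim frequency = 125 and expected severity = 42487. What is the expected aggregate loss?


E[S] = E[N] * E[X]
= 125 * 42487
= 5.3109e+06


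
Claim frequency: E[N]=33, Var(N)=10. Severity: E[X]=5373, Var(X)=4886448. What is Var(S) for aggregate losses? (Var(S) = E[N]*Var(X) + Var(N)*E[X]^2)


Var(S) = E[N]*Var(X) + Var(N)*E[X]^2
= 33*4886448 + 10*5373^2
= 161252784 + 288691290
= 4.4994e+08


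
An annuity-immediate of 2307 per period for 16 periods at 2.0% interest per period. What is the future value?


FV = PMT * ((1+i)^n - 1) / i
= 2307 * ((1.02)^16 - 1) / 0.02
= 2307 * (1.372786 - 1) / 0.02
= 43000.8311


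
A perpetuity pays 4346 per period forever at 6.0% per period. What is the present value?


PV = PMT / i
= 4346 / 0.06
= 72433.3333


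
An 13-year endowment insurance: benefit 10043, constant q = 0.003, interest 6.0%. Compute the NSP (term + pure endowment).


Term component = 262.6102
Pure endowment = 13_p_x * v^13 * benefit = 0.961694 * 0.468839 * 10043 = 4528.1862
NSP = 4790.7963


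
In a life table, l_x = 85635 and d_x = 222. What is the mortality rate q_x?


q_x = d_x / l_x
= 222 / 85635
= 0.0026


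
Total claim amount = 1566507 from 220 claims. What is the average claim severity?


severity = total / number
= 1566507 / 220
= 7120.4864


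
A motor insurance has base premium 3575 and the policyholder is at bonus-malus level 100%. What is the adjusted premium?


adjusted = base * BM_level / 100
= 3575 * 100 / 100
= 3575 * 1.0
= 3575.0


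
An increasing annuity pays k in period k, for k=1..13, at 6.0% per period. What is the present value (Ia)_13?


(Ia)_n = sum_{k=1}^{n} k * v^k, v = 1/(1+i)
v = 0.943396
Sum computed term by term:
(Ia)_13 = 54.8156


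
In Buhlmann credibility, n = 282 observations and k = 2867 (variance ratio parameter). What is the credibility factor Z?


Z = n / (n + k)
= 282 / (282 + 2867)
= 282 / 3149
= 0.0896


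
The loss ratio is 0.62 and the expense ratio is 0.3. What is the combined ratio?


Combined ratio = loss ratio + expense ratio
= 0.62 + 0.3
= 0.92


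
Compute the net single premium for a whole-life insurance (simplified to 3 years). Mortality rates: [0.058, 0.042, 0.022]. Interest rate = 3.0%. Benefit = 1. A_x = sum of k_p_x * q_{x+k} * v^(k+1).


v = 0.970874
Year 0: k_p_x=1.0, q=0.058, term=0.056311
Year 1: k_p_x=0.942, q=0.042, term=0.037293
Year 2: k_p_x=0.902436, q=0.022, term=0.018169
A_x = 0.1118


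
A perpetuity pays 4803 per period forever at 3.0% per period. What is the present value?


PV = PMT / i
= 4803 / 0.03
= 160100.0


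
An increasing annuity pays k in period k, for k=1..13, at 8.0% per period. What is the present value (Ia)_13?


(Ia)_n = sum_{k=1}^{n} k * v^k, v = 1/(1+i)
v = 0.925926
Sum computed term by term:
(Ia)_13 = 46.9501


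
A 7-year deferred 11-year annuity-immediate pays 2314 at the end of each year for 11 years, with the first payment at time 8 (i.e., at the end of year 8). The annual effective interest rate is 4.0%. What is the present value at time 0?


PV at time 7 of the 11-year annuity-immediate:
a_n = 2314 * (1-(1+0.04)^(-11))/0.04 = 20271.7431
Discount back 7 years to time 0:
PV = 20271.7431 * (1+0.04)^(-7)
= 20271.7431 * 0.759918
= 15404.8587


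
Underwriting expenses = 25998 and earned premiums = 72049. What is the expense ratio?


Expense ratio = expenses / premiums
= 25998 / 72049
= 0.3608


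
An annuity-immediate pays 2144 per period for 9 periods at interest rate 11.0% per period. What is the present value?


PV = PMT * (1 - (1+i)^(-n)) / i
= 2144 * (1 - (1+0.11)^(-9)) / 0.11
= 2144 * (1 - 0.390925) / 0.11
= 2144 * 5.537048
= 11871.4299


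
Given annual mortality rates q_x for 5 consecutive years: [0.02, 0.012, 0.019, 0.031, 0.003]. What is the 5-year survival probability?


p_k = 1 - q_k for each year
Survival = product of (1 - q_k)
= 0.98 * 0.988 * 0.981 * 0.969 * 0.997
= 0.9176


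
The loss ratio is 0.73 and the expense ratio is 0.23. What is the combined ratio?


Combined ratio = loss ratio + expense ratio
= 0.73 + 0.23
= 0.96


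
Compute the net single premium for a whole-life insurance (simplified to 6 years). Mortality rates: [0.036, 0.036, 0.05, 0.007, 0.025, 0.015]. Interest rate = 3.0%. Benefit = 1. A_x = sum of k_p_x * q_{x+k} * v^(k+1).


v = 0.970874
Year 0: k_p_x=1.0, q=0.036, term=0.034951
Year 1: k_p_x=0.964, q=0.036, term=0.032712
Year 2: k_p_x=0.929296, q=0.05, term=0.042522
Year 3: k_p_x=0.882831, q=0.007, term=0.005491
Year 4: k_p_x=0.876651, q=0.025, term=0.018905
Year 5: k_p_x=0.854735, q=0.015, term=0.010737
A_x = 0.1453


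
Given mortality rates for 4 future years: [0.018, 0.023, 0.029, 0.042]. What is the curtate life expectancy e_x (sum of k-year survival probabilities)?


e_x = sum_{k=1}^{n} k_p_x
k_p_x values:
  1_p_x = 0.982
  2_p_x = 0.959414
  3_p_x = 0.931591
  4_p_x = 0.892464
e_x = 3.7655


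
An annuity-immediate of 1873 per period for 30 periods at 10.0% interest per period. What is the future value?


FV = PMT * ((1+i)^n - 1) / i
= 1873 * ((1.1)^30 - 1) / 0.1
= 1873 * (17.449402 - 1) / 0.1
= 308097.3045


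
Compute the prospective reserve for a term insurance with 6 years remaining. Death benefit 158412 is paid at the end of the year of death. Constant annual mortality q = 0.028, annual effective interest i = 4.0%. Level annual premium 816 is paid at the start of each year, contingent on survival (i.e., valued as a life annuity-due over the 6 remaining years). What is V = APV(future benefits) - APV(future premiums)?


v = 1/(1+i) = 0.961538
APV(future benefits) per unit = sum_{k=0}^{5} k_p_x * q * v^(k+1) = 0.137325
APV(future benefits) = 158412 * 0.137325 = 21753.9552
Life annuity-due factor ä_{x:6} = sum_{k=0}^{5} k_p_x * v^k = 5.100649
APV(future premiums) = 816 * 5.100649 = 4162.1298
V = 21753.9552 - 4162.1298
= 17591.8254


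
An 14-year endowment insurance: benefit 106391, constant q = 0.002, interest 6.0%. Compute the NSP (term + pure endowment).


Term component = 1955.9599
Pure endowment = 14_p_x * v^14 * benefit = 0.972361 * 0.442301 * 106391 = 45756.2427
NSP = 47712.2027


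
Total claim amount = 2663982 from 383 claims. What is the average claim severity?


severity = total / number
= 2663982 / 383
= 6955.5666


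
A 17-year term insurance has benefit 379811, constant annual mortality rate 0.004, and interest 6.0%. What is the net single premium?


NSP = benefit * sum_{k=0}^{n-1} k_p_x * q * v^(k+1)
With constant q=0.004, v=0.943396
Sum = 0.040819
NSP = 379811 * 0.040819
= 15503.3203


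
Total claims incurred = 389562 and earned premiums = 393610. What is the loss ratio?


Loss ratio = claims / premiums
= 389562 / 393610
= 0.9897


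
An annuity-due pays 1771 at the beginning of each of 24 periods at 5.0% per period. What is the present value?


PV_due = PMT * (1-(1+i)^(-n))/i * (1+i)
PV_immediate = 24437.3946
PV_due = 24437.3946 * 1.05
= 25659.2643


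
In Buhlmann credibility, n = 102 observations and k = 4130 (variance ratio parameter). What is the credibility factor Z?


Z = n / (n + k)
= 102 / (102 + 4130)
= 102 / 4232
= 0.0241


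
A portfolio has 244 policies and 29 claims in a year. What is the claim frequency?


frequency = claims / policies
= 29 / 244
= 0.1189


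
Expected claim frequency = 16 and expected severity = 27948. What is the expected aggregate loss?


E[S] = E[N] * E[X]
= 16 * 27948
= 447168


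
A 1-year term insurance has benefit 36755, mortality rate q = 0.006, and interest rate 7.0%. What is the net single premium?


NSP = benefit * q * v
v = 1/(1+i) = 0.934579
NSP = 36755 * 0.006 * 0.934579
= 206.1028


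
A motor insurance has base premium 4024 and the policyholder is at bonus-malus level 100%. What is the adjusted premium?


adjusted = base * BM_level / 100
= 4024 * 100 / 100
= 4024 * 1.0
= 4024.0


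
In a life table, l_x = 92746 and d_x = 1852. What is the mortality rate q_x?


q_x = d_x / l_x
= 1852 / 92746
= 0.02


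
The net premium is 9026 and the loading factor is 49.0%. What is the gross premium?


Gross = net * (1 + loading)
= 9026 * (1 + 0.49)
= 9026 * 1.49
= 13448.74


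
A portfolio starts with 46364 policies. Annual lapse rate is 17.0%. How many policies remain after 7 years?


remaining = initial * (1 - lapse)^years
= 46364 * (1 - 0.17)^7
= 46364 * 0.271361
= 12581.3587


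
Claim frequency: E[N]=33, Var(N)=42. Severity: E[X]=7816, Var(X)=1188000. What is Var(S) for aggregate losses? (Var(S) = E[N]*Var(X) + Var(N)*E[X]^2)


Var(S) = E[N]*Var(X) + Var(N)*E[X]^2
= 33*1188000 + 42*7816^2
= 39204000 + 2565773952
= 2.6050e+09


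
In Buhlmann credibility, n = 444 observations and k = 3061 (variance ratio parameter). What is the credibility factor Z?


Z = n / (n + k)
= 444 / (444 + 3061)
= 444 / 3505
= 0.1267


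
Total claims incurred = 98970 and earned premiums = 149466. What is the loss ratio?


Loss ratio = claims / premiums
= 98970 / 149466
= 0.6622


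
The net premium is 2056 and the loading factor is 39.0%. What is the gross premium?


Gross = net * (1 + loading)
= 2056 * (1 + 0.39)
= 2056 * 1.39
= 2857.84


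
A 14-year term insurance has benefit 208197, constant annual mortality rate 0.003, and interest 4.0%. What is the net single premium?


NSP = benefit * sum_{k=0}^{n-1} k_p_x * q * v^(k+1)
With constant q=0.003, v=0.961538
Sum = 0.031138
NSP = 208197 * 0.031138
= 6482.8413


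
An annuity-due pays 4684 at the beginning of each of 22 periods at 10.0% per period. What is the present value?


PV_due = PMT * (1-(1+i)^(-n))/i * (1+i)
PV_immediate = 41085.8946
PV_due = 41085.8946 * 1.1
= 45194.4841


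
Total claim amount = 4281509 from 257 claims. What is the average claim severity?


severity = total / number
= 4281509 / 257
= 16659.5681


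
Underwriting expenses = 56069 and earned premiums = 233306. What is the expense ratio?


Expense ratio = expenses / premiums
= 56069 / 233306
= 0.2403


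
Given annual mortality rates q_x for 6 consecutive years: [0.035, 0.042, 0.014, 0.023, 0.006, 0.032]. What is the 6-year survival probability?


p_k = 1 - q_k for each year
Survival = product of (1 - q_k)
= 0.965 * 0.958 * 0.986 * 0.977 * 0.994 * 0.968
= 0.8569


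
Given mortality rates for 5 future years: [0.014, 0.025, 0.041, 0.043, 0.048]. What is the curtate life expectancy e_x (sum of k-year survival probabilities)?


e_x = sum_{k=1}^{n} k_p_x
k_p_x values:
  1_p_x = 0.986
  2_p_x = 0.96135
  3_p_x = 0.921935
  4_p_x = 0.882291
  5_p_x = 0.839941
e_x = 4.5915


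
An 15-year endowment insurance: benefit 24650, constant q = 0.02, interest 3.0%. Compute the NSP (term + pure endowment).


Term component = 5185.7743
Pure endowment = 15_p_x * v^15 * benefit = 0.738569 * 0.641862 * 24650 = 11685.5643
NSP = 16871.3386


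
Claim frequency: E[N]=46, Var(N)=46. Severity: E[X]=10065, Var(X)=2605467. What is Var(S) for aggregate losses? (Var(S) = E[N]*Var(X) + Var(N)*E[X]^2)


Var(S) = E[N]*Var(X) + Var(N)*E[X]^2
= 46*2605467 + 46*10065^2
= 119851482 + 4659994350
= 4.7798e+09


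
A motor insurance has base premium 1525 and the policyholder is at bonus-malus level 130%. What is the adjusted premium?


adjusted = base * BM_level / 100
= 1525 * 130 / 100
= 1525 * 1.3
= 1982.5


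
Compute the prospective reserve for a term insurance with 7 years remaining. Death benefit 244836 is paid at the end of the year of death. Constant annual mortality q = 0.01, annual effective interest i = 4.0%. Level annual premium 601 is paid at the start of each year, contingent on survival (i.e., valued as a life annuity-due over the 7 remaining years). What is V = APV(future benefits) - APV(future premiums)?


v = 1/(1+i) = 0.961538
APV(future benefits) per unit = sum_{k=0}^{6} k_p_x * q * v^(k+1) = 0.058341
APV(future benefits) = 244836 * 0.058341 = 14284.072
Life annuity-due factor ä_{x:7} = sum_{k=0}^{6} k_p_x * v^k = 6.067504
APV(future premiums) = 601 * 6.067504 = 3646.5701
V = 14284.072 - 3646.5701
= 10637.5019


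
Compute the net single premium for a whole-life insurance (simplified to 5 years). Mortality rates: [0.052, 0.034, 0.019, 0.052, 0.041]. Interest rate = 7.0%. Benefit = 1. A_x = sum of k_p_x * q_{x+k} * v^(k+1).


v = 0.934579
Year 0: k_p_x=1.0, q=0.052, term=0.048598
Year 1: k_p_x=0.948, q=0.034, term=0.028153
Year 2: k_p_x=0.915768, q=0.019, term=0.014203
Year 3: k_p_x=0.898368, q=0.052, term=0.035639
Year 4: k_p_x=0.851653, q=0.041, term=0.024896
A_x = 0.1515


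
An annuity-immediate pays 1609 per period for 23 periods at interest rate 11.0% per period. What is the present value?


PV = PMT * (1 - (1+i)^(-n)) / i
= 1609 * (1 - (1+0.11)^(-23)) / 0.11
= 1609 * (1 - 0.090693) / 0.11
= 1609 * 8.266432
= 13300.6884


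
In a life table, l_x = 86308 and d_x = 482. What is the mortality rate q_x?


q_x = d_x / l_x
= 482 / 86308
= 0.0056


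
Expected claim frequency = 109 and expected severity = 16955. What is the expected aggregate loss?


E[S] = E[N] * E[X]
= 109 * 16955
= 1.8481e+06


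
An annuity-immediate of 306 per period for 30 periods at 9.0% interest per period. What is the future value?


FV = PMT * ((1+i)^n - 1) / i
= 306 * ((1.09)^30 - 1) / 0.09
= 306 * (13.267678 - 1) / 0.09
= 41710.1068


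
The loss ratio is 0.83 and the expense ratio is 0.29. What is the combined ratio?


Combined ratio = loss ratio + expense ratio
= 0.83 + 0.29
= 1.12


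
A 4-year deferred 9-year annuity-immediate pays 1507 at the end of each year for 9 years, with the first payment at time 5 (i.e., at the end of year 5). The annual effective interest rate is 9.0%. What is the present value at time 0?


PV at time 4 of the 9-year annuity-immediate:
a_n = 1507 * (1-(1+0.09)^(-9))/0.09 = 9034.8371
Discount back 4 years to time 0:
PV = 9034.8371 * (1+0.09)^(-4)
= 9034.8371 * 0.708425
= 6400.5064


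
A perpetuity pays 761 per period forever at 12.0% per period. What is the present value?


PV = PMT / i
= 761 / 0.12
= 6341.6667


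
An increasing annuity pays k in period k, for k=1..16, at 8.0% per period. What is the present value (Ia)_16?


(Ia)_n = sum_{k=1}^{n} k * v^k, v = 1/(1+i)
v = 0.925926
Sum computed term by term:
(Ia)_16 = 61.1154


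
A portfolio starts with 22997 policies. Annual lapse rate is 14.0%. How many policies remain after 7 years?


remaining = initial * (1 - lapse)^years
= 22997 * (1 - 0.14)^7
= 22997 * 0.347928
= 8001.2961


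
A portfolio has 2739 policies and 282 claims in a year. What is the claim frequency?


frequency = claims / policies
= 282 / 2739
= 0.103


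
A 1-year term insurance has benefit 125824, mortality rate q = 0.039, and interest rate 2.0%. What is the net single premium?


NSP = benefit * q * v
v = 1/(1+i) = 0.980392
NSP = 125824 * 0.039 * 0.980392
= 4810.9176


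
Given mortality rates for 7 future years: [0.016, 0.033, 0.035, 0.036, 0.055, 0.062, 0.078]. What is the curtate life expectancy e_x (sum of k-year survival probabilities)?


e_x = sum_{k=1}^{n} k_p_x
k_p_x values:
  1_p_x = 0.984
  2_p_x = 0.951528
  3_p_x = 0.918225
  4_p_x = 0.885168
  5_p_x = 0.836484
  6_p_x = 0.784622
  7_p_x = 0.723422
e_x = 6.0834


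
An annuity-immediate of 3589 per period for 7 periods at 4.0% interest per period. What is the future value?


FV = PMT * ((1+i)^n - 1) / i
= 3589 * ((1.04)^7 - 1) / 0.04
= 3589 * (1.315932 - 1) / 0.04
= 28346.9789


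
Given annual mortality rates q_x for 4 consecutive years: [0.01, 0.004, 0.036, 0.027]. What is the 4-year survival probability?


p_k = 1 - q_k for each year
Survival = product of (1 - q_k)
= 0.99 * 0.996 * 0.964 * 0.973
= 0.9249


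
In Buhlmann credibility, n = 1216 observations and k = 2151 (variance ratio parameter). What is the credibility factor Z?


Z = n / (n + k)
= 1216 / (1216 + 2151)
= 1216 / 3367
= 0.3612


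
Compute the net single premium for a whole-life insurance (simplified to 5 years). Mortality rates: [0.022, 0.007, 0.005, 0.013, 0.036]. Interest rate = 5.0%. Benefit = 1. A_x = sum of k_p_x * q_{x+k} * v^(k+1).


v = 0.952381
Year 0: k_p_x=1.0, q=0.022, term=0.020952
Year 1: k_p_x=0.978, q=0.007, term=0.00621
Year 2: k_p_x=0.971154, q=0.005, term=0.004195
Year 3: k_p_x=0.966298, q=0.013, term=0.010335
Year 4: k_p_x=0.953736, q=0.036, term=0.026902
A_x = 0.0686


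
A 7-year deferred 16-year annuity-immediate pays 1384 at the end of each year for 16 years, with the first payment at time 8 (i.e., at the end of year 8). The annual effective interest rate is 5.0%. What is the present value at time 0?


PV at time 7 of the 16-year annuity-immediate:
a_n = 1384 * (1-(1+0.05)^(-16))/0.05 = 14999.4731
Discount back 7 years to time 0:
PV = 14999.4731 * (1+0.05)^(-7)
= 14999.4731 * 0.710681
= 10659.8455


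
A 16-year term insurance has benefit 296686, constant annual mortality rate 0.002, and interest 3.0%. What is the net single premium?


NSP = benefit * sum_{k=0}^{n-1} k_p_x * q * v^(k+1)
With constant q=0.002, v=0.970874
Sum = 0.02478
NSP = 296686 * 0.02478
= 7351.843


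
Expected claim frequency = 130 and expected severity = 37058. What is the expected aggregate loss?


E[S] = E[N] * E[X]
= 130 * 37058
= 4.8175e+06


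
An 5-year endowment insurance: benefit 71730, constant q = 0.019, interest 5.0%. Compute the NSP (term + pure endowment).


Term component = 5691.1382
Pure endowment = 5_p_x * v^5 * benefit = 0.908542 * 0.783526 * 71730 = 51062.1824
NSP = 56753.3206


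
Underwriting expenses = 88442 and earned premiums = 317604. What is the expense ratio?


Expense ratio = expenses / premiums
= 88442 / 317604
= 0.2785


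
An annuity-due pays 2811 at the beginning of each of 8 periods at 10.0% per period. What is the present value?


PV_due = PMT * (1-(1+i)^(-n))/i * (1+i)
PV_immediate = 14996.4775
PV_due = 14996.4775 * 1.1
= 16496.1253


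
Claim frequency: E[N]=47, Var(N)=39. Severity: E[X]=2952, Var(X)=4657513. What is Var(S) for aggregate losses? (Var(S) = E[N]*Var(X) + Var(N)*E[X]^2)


Var(S) = E[N]*Var(X) + Var(N)*E[X]^2
= 47*4657513 + 39*2952^2
= 218903111 + 339857856
= 5.5876e+08


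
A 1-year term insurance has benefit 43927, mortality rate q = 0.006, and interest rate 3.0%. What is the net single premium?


NSP = benefit * q * v
v = 1/(1+i) = 0.970874
NSP = 43927 * 0.006 * 0.970874
= 255.8854


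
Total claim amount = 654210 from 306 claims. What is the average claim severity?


severity = total / number
= 654210 / 306
= 2137.9412


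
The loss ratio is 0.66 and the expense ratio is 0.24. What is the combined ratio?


Combined ratio = loss ratio + expense ratio
= 0.66 + 0.24
= 0.9


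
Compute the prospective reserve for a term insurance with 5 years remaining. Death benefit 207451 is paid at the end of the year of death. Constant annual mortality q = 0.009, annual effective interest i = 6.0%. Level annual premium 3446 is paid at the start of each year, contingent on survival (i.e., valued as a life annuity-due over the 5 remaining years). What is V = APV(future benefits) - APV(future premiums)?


v = 1/(1+i) = 0.943396
APV(future benefits) per unit = sum_{k=0}^{4} k_p_x * q * v^(k+1) = 0.037274
APV(future benefits) = 207451 * 0.037274 = 7732.5625
Life annuity-due factor ä_{x:5} = sum_{k=0}^{4} k_p_x * v^k = 4.390068
APV(future premiums) = 3446 * 4.390068 = 15128.1749
V = 7732.5625 - 15128.1749
= -7395.6124


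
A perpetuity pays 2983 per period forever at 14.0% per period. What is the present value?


PV = PMT / i
= 2983 / 0.14
= 21307.1429


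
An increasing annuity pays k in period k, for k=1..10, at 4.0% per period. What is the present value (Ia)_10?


(Ia)_n = sum_{k=1}^{n} k * v^k, v = 1/(1+i)
v = 0.961538
Sum computed term by term:
(Ia)_10 = 41.9922


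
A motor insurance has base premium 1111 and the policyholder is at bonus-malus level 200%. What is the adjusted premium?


adjusted = base * BM_level / 100
= 1111 * 200 / 100
= 1111 * 2.0
= 2222.0


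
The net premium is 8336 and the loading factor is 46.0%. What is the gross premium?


Gross = net * (1 + loading)
= 8336 * (1 + 0.46)
= 8336 * 1.46
= 12170.56


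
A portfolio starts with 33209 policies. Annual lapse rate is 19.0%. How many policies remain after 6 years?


remaining = initial * (1 - lapse)^years
= 33209 * (1 - 0.19)^6
= 33209 * 0.28243
= 9379.2025


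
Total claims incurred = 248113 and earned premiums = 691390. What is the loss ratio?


Loss ratio = claims / premiums
= 248113 / 691390
= 0.3589


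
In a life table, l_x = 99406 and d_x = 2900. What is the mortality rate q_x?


q_x = d_x / l_x
= 2900 / 99406
= 0.0292
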